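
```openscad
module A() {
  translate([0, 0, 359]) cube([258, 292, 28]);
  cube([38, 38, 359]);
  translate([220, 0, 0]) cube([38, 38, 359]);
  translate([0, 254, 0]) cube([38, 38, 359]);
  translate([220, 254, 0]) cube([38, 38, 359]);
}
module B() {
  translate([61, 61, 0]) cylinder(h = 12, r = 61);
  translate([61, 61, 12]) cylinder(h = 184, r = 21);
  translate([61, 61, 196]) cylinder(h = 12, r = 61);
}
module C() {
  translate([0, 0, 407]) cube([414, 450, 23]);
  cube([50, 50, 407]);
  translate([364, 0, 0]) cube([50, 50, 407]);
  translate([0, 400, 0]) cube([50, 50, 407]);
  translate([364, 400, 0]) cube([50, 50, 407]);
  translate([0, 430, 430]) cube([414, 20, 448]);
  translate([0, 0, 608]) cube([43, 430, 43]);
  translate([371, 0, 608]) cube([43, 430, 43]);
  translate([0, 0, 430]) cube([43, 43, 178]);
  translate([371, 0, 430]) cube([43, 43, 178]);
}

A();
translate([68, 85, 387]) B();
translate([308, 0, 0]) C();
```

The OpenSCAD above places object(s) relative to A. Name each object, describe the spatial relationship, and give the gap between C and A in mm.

The chair's nearest face is 50 mm from the stool's +x face.

A is a stool. B is a spool. C is a chair. The spool is on top of the stool, centred. The chair is on the floor beside the stool on its +x side. The gap between the chair and the stool is 50 mm.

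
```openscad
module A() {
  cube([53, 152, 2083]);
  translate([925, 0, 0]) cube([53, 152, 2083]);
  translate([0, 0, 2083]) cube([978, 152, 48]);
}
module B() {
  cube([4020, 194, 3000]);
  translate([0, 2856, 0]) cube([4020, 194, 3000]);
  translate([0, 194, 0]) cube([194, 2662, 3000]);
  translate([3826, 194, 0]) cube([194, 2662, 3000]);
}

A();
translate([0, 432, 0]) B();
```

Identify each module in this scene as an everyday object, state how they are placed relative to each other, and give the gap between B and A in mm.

The house frame's nearest face is 280 mm from the door frame's +y face.

A is a door frame. B is a house frame. The house frame is on the floor beside the door frame on its +y side. The gap between the house frame and the door frame is 280 mm.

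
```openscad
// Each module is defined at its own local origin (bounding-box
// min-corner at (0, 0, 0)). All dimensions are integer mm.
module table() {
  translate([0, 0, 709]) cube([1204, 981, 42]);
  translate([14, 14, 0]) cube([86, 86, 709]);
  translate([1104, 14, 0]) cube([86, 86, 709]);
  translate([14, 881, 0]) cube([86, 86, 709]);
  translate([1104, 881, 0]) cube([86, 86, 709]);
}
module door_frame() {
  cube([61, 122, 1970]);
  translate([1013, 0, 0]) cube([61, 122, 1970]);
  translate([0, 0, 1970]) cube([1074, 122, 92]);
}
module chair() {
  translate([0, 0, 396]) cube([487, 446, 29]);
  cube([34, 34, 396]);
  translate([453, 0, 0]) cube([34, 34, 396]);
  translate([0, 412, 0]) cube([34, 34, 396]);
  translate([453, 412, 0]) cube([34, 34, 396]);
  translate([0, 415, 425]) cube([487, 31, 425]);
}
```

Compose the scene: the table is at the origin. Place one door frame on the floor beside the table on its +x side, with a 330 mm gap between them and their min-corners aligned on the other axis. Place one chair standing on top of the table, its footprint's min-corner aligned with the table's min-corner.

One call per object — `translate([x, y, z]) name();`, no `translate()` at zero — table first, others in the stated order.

table();
translate([1534, 0, 0]) door_frame();
translate([0, 0, 751]) chair();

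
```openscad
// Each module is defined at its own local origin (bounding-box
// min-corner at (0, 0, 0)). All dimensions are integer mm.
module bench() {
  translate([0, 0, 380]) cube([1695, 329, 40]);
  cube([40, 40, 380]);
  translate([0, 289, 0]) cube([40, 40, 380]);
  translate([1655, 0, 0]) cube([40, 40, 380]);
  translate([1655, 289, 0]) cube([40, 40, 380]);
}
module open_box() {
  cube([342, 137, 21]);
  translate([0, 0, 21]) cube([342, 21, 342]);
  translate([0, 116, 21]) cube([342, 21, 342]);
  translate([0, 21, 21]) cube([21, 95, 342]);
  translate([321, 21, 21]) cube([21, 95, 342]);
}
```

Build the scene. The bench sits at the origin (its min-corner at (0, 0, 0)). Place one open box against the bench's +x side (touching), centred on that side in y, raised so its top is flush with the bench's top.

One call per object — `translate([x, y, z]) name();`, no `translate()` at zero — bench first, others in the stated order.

bench();
translate([1695, 96, 57]) open_box();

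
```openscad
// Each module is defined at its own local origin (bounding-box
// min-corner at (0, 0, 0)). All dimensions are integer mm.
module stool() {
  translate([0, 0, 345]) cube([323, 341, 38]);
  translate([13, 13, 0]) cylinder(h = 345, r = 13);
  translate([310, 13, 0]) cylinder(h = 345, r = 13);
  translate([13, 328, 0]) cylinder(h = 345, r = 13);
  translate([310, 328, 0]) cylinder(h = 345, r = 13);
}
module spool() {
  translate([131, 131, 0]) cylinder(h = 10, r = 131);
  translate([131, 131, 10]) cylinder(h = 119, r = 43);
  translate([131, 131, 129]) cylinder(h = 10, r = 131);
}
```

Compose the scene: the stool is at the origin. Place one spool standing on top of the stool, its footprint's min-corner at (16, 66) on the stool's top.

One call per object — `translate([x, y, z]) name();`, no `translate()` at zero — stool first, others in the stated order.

stool();
translate([16, 66, 383]) spool();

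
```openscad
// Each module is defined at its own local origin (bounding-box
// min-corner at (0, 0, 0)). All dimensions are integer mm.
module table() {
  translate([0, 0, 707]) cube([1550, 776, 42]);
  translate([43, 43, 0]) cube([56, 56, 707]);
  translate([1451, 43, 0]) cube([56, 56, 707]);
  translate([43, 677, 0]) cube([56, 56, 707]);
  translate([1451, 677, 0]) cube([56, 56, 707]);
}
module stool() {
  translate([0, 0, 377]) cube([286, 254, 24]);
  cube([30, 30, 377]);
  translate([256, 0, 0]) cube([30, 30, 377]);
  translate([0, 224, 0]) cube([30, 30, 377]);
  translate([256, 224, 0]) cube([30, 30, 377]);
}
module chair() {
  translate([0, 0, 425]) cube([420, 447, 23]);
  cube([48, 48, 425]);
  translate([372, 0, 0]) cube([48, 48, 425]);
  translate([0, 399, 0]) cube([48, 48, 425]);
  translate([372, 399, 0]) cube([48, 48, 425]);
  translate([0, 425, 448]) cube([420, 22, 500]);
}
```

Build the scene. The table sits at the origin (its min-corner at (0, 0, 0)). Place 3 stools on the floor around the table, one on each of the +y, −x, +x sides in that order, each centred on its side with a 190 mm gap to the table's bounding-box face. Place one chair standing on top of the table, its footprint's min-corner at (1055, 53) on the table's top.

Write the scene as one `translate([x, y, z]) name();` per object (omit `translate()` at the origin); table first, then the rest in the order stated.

table();
translate([632, 966, 0]) stool();
translate([-476, 261, 0]) stool();
translate([1740, 261, 0]) stool();
translate([1055, 53, 749]) chair();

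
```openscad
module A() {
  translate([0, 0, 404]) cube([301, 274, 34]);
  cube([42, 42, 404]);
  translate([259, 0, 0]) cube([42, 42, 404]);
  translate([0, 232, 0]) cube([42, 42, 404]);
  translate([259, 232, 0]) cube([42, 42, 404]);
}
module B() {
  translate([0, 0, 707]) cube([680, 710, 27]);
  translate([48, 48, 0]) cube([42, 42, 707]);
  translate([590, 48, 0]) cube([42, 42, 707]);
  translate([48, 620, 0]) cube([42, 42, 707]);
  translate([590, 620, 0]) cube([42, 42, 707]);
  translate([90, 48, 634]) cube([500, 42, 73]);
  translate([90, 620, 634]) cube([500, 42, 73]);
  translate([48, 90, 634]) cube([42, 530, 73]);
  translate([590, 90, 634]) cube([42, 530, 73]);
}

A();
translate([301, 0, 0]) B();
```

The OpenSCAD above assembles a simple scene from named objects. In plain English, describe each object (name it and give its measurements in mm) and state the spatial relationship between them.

A is a four-legged stool. The seat is 301×274 mm, 34 mm thick, top at z = 438 mm. It stands on four square legs, each 42×42 mm in cross-section, from z = 0 to the seat underside, each flush with a corner of the seat.

B is a rectangular dining table. The top is 680×710×27 mm with its upper surface at z = 734 mm. It stands on four 42×42 mm square legs, each inset 48 mm from the nearest pair of top edges, running from the floor to the underside of the top. Four apron rails, 42 mm thick and 73 mm tall, run between adjacent legs with their top edges flush with the underside of the top and their outer faces flush with the legs' outer faces.

The table is against the stool's +x side, with their −y faces flush.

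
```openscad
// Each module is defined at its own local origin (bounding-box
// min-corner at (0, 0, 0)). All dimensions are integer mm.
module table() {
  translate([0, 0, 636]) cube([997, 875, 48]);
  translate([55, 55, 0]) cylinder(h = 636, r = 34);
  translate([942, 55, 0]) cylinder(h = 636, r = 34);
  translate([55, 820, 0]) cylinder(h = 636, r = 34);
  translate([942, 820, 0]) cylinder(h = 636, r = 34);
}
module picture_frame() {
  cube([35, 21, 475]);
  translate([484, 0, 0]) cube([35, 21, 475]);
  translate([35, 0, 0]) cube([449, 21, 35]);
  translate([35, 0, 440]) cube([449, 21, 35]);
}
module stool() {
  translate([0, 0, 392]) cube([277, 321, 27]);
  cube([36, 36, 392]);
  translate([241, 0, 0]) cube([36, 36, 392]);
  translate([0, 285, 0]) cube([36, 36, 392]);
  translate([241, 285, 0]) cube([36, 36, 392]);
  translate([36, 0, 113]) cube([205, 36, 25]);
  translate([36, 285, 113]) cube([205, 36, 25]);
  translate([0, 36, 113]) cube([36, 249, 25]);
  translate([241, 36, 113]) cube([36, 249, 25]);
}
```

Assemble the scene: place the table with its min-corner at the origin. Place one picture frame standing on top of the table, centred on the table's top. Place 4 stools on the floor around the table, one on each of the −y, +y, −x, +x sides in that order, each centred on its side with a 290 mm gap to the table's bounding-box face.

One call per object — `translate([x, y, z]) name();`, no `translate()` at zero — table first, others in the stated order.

table();
translate([239, 427, 684]) picture_frame();
translate([360, -611, 0]) stool();
translate([360, 1165, 0]) stool();
translate([-567, 277, 0]) stool();
translate([1287, 277, 0]) stool();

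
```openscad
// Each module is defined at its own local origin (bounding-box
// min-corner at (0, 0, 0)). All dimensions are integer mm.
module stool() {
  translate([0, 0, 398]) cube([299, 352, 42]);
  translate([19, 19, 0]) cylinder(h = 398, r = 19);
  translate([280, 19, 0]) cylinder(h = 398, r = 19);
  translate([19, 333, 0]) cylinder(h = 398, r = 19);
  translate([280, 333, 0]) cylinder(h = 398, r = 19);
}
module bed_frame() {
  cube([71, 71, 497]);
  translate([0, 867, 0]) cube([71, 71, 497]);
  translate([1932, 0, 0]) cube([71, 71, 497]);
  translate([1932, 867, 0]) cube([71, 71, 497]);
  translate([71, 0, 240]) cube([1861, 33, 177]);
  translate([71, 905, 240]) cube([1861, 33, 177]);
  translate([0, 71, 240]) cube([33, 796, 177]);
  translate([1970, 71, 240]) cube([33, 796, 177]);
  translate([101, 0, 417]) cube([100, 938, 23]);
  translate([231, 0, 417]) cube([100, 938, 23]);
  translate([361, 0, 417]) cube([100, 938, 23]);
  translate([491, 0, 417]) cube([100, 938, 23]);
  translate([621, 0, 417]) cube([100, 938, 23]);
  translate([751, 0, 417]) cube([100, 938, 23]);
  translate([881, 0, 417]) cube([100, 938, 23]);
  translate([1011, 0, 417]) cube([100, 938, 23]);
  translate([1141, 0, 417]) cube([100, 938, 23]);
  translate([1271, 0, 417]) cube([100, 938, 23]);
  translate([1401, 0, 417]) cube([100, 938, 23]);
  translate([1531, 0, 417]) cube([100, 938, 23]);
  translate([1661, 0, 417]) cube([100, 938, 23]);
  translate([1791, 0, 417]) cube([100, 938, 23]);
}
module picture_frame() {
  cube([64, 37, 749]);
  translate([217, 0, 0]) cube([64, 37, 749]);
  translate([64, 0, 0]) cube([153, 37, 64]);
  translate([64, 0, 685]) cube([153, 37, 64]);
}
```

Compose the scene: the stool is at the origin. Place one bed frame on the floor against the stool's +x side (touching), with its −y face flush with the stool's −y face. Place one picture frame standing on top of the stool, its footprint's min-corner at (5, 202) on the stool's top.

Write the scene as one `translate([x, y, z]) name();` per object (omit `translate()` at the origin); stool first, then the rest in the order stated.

stool();
translate([299, 0, 0]) bed_frame();
translate([5, 202, 440]) picture_frame();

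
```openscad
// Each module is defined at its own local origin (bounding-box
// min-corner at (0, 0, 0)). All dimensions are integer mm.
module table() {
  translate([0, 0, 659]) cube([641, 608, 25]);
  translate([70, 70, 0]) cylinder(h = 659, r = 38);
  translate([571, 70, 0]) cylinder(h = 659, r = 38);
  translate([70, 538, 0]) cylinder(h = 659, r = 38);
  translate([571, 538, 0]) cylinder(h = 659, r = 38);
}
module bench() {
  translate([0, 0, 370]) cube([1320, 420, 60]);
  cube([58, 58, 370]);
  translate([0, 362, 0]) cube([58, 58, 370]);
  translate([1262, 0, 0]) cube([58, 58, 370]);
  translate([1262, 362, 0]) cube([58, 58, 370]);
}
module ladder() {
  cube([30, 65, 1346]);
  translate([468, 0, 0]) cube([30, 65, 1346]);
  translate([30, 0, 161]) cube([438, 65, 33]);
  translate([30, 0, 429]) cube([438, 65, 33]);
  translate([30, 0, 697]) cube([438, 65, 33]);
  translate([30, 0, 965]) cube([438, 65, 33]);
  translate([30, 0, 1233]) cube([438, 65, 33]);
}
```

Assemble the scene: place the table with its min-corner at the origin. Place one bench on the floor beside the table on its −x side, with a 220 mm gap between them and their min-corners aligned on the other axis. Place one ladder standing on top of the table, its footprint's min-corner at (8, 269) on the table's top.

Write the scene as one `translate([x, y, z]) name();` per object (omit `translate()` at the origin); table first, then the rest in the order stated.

table();
translate([-1540, 0, 0]) bench();
translate([8, 269, 684]) ladder();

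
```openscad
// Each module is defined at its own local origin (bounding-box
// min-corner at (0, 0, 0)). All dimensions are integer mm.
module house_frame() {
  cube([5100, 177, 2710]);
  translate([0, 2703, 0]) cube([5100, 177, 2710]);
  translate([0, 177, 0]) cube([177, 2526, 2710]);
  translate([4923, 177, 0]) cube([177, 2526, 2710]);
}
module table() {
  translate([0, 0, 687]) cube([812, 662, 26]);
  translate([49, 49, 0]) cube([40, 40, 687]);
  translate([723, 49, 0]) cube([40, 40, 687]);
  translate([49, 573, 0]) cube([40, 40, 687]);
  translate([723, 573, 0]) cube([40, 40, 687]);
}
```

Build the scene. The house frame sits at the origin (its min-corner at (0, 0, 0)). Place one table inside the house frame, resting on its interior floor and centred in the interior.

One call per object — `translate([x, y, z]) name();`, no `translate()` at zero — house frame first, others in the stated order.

house_frame();
translate([2144, 1109, 0]) table();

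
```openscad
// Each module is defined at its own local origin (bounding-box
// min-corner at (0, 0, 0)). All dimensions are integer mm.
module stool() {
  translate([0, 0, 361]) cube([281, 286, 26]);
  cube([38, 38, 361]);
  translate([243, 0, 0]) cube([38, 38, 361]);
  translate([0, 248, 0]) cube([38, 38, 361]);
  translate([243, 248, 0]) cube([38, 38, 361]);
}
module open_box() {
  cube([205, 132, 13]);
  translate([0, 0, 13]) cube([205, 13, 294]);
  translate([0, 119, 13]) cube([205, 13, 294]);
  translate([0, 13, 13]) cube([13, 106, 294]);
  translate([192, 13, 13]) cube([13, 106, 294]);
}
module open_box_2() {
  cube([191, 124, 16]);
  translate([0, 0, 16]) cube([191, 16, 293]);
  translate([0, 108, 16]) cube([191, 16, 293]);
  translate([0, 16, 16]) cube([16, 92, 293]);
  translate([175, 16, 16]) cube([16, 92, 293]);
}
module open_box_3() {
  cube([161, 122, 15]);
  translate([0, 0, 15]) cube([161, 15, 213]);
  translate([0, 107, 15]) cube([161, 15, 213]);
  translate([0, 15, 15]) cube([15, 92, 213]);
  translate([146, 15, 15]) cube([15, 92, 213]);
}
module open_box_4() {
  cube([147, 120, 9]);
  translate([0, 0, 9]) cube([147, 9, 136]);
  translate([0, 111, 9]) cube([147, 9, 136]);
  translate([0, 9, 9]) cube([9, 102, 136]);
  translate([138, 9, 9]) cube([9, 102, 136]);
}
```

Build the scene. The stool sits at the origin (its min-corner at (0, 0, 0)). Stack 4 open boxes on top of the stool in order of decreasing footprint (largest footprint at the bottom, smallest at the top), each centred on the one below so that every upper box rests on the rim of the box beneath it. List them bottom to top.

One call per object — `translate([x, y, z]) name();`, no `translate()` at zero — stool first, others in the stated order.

stool();
translate([38, 77, 387]) open_box();
translate([45, 81, 694]) open_box_2();
translate([60, 82, 1003]) open_box_3();
translate([67, 83, 1231]) open_box_4();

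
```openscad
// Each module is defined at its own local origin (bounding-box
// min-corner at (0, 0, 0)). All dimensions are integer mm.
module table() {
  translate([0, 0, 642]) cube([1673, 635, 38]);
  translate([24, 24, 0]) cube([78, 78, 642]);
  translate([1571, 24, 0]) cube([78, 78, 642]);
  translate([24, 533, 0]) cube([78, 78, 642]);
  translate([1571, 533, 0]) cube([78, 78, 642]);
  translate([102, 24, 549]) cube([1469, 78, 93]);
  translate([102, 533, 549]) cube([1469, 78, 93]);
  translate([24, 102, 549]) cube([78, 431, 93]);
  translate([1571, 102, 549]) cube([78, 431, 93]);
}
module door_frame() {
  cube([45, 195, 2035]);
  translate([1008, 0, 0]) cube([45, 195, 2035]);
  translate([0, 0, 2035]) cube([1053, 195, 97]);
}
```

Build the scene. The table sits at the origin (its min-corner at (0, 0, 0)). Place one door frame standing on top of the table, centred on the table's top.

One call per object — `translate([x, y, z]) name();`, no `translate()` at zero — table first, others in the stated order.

table();
translate([310, 220, 680]) door_frame();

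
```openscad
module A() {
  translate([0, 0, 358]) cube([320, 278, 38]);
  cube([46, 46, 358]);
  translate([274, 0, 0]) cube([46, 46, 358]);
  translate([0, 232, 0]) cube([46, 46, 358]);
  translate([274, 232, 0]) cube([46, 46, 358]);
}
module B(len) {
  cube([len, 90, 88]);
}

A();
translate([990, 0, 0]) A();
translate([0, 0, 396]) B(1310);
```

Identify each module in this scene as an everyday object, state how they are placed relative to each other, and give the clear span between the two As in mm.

Second stool starts at x = 990; first ends at x = 320; clear span = 990 − 320 = 670 mm.

A is a stool. B is a beam. A beam spans the tops of two stools. The clear span between the two stools is 670 mm.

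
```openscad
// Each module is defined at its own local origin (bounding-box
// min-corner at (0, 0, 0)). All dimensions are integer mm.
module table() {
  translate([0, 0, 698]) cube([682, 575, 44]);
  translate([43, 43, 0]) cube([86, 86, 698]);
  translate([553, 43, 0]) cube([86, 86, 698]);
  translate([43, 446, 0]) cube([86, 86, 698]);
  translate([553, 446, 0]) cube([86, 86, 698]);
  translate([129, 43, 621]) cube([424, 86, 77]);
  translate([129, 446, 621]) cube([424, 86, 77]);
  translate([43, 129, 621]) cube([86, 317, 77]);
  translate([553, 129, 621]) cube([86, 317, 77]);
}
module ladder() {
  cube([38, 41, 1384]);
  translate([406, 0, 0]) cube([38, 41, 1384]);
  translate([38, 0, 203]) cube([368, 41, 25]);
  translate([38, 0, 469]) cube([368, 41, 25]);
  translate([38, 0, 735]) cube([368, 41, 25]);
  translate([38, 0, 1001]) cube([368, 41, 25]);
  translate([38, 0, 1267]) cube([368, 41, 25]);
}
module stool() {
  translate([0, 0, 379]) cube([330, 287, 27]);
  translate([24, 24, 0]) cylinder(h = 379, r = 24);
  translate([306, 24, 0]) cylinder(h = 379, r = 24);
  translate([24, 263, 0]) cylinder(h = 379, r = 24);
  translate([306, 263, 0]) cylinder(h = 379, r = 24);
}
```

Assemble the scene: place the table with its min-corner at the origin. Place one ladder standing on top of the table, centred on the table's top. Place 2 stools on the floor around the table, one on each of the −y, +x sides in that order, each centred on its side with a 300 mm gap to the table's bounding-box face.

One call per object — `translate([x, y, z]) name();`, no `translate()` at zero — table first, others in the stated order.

table();
translate([119, 267, 742]) ladder();
translate([176, -587, 0]) stool();
translate([982, 144, 0]) stool();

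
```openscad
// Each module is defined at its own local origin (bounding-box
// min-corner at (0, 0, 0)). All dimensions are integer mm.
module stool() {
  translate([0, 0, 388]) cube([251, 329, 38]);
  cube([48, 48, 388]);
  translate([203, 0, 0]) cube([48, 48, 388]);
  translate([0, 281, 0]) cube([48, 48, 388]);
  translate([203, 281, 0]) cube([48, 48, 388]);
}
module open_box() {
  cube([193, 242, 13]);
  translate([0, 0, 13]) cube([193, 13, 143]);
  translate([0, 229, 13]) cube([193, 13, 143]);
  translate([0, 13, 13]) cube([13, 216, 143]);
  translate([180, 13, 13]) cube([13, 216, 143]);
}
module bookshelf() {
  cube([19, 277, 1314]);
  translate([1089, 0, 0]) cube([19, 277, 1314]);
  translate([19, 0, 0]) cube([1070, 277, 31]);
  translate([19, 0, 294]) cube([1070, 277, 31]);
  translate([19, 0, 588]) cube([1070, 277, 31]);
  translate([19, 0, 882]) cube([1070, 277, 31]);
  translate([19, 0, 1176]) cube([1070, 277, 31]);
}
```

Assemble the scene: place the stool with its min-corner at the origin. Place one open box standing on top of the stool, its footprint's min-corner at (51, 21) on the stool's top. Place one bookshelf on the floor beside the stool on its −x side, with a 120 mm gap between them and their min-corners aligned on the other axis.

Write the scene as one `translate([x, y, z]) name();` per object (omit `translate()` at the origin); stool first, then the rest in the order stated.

stool();
translate([51, 21, 426]) open_box();
translate([-1228, 0, 0]) bookshelf();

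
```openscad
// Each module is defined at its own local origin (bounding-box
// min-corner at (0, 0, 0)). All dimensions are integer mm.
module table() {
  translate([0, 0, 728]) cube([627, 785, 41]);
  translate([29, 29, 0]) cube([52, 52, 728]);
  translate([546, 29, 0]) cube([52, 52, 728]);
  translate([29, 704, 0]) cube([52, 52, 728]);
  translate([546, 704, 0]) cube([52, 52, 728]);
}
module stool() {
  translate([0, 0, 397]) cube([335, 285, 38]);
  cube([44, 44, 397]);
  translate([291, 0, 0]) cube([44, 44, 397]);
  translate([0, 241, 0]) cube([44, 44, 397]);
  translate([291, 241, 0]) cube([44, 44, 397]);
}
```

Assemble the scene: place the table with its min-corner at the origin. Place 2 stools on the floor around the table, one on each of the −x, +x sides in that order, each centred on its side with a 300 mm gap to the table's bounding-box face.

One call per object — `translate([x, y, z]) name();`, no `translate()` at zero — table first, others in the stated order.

table();
translate([-635, 250, 0]) stool();
translate([927, 250, 0]) stool();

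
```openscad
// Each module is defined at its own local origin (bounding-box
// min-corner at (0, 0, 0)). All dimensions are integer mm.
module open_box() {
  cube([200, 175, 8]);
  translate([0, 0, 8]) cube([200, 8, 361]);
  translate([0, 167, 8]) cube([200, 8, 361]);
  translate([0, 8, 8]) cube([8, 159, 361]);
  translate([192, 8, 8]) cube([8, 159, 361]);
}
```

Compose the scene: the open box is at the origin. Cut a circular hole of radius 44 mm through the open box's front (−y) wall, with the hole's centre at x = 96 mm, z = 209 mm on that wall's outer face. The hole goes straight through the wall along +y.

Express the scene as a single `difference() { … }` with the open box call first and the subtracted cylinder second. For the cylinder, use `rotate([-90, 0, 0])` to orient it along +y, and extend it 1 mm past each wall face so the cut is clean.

difference() {
  open_box();
  translate([96, -1, 209]) rotate([-90, 0, 0]) cylinder(h = 10, r = 44);
}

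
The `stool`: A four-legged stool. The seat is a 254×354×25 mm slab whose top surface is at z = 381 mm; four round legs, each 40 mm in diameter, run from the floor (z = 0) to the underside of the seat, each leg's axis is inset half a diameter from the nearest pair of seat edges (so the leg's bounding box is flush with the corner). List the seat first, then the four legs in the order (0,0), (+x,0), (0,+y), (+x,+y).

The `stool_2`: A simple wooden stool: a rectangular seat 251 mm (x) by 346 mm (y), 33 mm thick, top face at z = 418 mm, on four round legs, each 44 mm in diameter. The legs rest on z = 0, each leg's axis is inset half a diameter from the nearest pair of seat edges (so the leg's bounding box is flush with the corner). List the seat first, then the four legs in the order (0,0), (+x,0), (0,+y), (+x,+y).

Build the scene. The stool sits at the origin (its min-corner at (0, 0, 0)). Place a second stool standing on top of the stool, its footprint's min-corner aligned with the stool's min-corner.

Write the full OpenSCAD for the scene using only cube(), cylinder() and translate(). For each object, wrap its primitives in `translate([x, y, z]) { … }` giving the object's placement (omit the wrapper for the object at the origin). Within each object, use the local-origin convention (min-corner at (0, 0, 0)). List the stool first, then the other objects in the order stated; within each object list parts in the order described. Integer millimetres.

translate([0, 0, 356]) cube([254, 354, 25]);
translate([20, 20, 0]) cylinder(h = 356, r = 20);
translate([234, 20, 0]) cylinder(h = 356, r = 20);
translate([20, 334, 0]) cylinder(h = 356, r = 20);
translate([234, 334, 0]) cylinder(h = 356, r = 20);
translate([0, 0, 381]) {
  translate([0, 0, 385]) cube([251, 346, 33]);
  translate([22, 22, 0]) cylinder(h = 385, r = 22);
  translate([229, 22, 0]) cylinder(h = 385, r = 22);
  translate([22, 324, 0]) cylinder(h = 385, r = 22);
  translate([229, 324, 0]) cylinder(h = 385, r = 22);
}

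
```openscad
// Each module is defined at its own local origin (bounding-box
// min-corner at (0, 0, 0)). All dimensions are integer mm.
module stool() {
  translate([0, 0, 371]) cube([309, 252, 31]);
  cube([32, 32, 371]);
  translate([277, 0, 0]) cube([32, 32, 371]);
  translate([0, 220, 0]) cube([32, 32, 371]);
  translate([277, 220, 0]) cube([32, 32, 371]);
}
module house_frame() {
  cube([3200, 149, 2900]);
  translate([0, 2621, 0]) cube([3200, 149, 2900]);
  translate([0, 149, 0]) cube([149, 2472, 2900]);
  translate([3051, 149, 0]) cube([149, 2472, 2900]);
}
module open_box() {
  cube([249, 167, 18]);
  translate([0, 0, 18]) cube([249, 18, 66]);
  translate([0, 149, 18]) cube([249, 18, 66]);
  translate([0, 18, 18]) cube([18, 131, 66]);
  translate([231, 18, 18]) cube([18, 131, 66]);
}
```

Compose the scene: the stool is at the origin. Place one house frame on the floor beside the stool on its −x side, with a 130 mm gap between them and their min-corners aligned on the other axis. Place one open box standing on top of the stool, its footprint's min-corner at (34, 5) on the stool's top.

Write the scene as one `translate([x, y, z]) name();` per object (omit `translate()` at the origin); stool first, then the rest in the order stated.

stool();
translate([-3330, 0, 0]) house_frame();
translate([34, 5, 402]) open_box();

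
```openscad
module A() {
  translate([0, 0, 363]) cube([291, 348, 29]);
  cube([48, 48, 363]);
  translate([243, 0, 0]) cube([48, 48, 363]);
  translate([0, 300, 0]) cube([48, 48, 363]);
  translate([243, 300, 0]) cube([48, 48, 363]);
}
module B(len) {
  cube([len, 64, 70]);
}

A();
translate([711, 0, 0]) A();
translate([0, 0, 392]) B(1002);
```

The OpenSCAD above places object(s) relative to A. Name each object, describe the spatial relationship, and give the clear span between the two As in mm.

A is a stool. B is a beam. A beam spans the tops of two stools. The clear span between the two stools is 420 mm.

Second stool starts at x = 711; first ends at x = 291; clear span = 711 − 291 = 420 mm.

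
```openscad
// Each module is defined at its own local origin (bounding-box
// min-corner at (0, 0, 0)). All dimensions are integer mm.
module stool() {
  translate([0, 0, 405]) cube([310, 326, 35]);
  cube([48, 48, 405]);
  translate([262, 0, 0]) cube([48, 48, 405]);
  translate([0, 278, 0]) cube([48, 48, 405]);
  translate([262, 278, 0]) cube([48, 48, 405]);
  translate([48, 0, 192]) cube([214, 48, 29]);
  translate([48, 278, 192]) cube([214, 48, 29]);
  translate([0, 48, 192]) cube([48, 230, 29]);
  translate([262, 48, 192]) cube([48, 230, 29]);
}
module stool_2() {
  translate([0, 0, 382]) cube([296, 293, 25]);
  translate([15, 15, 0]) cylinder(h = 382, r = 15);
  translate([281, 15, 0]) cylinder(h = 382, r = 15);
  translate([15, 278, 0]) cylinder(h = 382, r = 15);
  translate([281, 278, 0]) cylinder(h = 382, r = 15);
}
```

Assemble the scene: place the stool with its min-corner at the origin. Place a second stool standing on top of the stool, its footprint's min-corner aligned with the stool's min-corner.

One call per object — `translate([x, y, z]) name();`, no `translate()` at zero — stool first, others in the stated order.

stool();
translate([0, 0, 440]) stool_2();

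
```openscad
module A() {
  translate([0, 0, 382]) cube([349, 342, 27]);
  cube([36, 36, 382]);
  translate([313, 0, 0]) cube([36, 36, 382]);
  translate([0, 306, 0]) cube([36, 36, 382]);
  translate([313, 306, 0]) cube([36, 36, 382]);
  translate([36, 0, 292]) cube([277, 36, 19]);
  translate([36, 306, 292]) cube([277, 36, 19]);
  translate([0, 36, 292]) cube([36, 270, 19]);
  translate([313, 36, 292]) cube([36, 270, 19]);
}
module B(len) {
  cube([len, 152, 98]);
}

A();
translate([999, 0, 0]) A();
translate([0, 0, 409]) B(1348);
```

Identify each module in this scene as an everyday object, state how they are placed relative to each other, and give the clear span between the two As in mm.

A is a stool. B is a beam. A beam spans the tops of two stools. The clear span between the two stools is 650 mm.

Second stool starts at x = 999; first ends at x = 349; clear span = 999 − 349 = 650 mm.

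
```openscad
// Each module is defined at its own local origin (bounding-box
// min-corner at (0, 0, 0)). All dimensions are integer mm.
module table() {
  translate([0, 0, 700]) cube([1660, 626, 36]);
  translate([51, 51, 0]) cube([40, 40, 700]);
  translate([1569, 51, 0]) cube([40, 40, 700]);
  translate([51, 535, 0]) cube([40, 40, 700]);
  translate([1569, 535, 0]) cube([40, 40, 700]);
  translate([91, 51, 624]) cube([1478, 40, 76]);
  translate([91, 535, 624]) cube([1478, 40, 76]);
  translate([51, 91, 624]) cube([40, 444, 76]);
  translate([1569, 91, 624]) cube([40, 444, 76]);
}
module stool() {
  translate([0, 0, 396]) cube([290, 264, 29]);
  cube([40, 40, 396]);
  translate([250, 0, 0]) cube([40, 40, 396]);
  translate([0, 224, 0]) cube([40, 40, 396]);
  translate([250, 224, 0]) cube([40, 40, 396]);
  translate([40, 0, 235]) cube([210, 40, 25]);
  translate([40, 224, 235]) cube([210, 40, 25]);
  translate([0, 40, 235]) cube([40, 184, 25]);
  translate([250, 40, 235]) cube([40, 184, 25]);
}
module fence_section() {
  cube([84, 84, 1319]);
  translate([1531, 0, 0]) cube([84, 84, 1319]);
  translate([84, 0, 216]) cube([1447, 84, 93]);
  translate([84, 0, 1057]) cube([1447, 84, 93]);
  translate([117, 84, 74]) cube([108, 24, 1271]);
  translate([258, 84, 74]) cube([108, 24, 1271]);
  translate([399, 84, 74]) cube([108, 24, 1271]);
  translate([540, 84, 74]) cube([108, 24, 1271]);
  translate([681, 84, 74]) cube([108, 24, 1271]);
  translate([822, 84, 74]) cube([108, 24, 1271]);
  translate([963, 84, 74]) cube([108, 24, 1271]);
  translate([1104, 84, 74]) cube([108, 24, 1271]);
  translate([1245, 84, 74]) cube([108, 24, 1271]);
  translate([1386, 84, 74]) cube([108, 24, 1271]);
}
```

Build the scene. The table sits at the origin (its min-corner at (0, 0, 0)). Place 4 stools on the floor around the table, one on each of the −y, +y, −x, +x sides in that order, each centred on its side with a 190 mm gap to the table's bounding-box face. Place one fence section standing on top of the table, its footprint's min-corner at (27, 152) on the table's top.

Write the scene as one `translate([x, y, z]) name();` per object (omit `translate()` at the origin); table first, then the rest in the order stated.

table();
translate([685, -454, 0]) stool();
translate([685, 816, 0]) stool();
translate([-480, 181, 0]) stool();
translate([1850, 181, 0]) stool();
translate([27, 152, 736]) fence_section();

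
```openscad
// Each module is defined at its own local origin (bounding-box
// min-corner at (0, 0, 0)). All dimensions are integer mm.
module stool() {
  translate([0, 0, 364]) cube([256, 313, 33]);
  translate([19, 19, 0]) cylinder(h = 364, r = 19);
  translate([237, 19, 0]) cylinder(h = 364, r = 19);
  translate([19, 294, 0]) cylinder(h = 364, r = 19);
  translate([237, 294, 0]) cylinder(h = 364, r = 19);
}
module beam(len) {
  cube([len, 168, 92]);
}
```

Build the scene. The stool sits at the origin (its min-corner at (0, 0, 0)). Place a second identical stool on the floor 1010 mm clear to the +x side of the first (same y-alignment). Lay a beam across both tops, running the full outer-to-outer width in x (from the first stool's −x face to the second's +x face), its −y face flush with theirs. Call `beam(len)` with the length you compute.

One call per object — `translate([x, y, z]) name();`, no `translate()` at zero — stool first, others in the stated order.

stool();
translate([1266, 0, 0]) stool();
translate([0, 0, 397]) beam(1522);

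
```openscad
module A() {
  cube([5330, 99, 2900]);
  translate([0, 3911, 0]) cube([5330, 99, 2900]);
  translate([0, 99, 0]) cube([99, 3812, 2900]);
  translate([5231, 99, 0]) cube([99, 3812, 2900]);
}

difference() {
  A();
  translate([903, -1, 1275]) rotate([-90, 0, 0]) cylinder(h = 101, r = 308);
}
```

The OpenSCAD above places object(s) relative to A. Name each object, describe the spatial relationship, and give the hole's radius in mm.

The subtracted cylinder has r = 308 mm.

A is a house frame. The house frame has a circular hole through its front wall. The hole's radius is 308 mm.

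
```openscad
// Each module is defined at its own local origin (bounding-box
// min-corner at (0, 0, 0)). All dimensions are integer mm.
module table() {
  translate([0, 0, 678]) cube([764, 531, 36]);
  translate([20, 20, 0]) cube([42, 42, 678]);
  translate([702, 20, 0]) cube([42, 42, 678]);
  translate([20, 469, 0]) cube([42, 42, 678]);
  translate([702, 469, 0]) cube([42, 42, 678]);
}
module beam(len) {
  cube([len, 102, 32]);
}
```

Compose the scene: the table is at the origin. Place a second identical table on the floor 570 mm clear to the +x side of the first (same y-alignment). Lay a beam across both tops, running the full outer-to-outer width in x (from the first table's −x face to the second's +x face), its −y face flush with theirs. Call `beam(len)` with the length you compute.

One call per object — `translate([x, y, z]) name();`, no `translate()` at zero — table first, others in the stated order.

table();
translate([1334, 0, 0]) table();
translate([0, 0, 714]) beam(2098);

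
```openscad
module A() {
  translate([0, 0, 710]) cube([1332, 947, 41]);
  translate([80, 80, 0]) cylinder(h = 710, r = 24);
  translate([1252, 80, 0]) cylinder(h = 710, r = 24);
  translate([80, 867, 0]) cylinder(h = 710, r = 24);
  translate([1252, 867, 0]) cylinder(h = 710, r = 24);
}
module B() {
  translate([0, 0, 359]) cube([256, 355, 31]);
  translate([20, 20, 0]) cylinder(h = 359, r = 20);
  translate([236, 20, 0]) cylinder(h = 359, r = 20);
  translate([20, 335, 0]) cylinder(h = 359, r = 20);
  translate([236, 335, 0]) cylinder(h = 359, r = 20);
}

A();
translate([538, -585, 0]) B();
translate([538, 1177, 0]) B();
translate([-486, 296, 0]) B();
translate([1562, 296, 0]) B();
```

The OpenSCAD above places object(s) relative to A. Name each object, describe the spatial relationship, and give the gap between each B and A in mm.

Each stool's nearest face is 230 mm from the table's bounding box.

A is a table. B is a stool. Four stools sit around the table at the −y, +y, −x, +x sides. The gap between each stool and the table is 230 mm.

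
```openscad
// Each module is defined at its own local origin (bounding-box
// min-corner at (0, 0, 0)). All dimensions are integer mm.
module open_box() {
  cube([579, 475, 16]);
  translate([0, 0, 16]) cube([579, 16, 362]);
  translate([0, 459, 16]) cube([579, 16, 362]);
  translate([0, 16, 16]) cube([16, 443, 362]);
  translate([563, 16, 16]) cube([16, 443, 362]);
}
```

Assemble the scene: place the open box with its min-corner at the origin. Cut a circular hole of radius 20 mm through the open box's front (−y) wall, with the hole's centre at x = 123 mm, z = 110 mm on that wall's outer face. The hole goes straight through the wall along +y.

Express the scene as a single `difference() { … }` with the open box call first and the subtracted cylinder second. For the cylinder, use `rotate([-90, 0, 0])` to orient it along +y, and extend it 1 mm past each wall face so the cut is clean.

difference() {
  open_box();
  translate([123, -1, 110]) rotate([-90, 0, 0]) cylinder(h = 18, r = 20);
}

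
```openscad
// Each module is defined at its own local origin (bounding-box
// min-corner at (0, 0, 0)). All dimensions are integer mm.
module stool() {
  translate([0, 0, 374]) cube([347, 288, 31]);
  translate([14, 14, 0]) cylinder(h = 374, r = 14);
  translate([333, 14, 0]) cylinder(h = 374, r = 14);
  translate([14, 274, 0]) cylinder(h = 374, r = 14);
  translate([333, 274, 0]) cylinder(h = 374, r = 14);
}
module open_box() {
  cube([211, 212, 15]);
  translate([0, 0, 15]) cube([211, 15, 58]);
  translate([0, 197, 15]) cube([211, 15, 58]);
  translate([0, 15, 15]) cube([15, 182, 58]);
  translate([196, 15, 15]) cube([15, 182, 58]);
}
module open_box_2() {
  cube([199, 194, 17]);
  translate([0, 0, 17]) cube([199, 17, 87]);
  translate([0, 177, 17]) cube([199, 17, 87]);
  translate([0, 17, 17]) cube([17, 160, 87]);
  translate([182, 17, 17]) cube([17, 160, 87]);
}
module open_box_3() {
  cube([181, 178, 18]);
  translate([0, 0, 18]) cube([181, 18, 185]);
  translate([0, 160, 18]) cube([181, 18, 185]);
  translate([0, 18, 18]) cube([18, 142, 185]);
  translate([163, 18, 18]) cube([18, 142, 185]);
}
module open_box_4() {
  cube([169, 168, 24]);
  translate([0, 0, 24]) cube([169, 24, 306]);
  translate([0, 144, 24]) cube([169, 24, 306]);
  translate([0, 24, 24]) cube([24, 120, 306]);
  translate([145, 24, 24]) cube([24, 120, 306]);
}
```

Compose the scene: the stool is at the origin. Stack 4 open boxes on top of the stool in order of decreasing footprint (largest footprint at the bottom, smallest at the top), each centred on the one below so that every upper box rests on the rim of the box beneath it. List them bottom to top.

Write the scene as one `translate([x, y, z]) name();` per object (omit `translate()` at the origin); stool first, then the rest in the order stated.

stool();
translate([68, 38, 405]) open_box();
translate([74, 47, 478]) open_box_2();
translate([83, 55, 582]) open_box_3();
translate([89, 60, 785]) open_box_4();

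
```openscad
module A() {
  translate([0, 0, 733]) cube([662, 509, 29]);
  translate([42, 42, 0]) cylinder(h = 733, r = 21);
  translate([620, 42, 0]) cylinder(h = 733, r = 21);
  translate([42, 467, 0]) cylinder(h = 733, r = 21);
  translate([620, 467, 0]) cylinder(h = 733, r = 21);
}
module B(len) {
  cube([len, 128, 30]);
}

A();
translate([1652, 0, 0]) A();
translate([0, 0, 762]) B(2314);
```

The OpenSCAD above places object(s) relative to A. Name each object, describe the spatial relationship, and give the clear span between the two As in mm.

Second table starts at x = 1652; first ends at x = 662; clear span = 1652 − 662 = 990 mm.

A is a table. B is a beam. A beam spans the tops of two tables. The clear span between the two tables is 990 mm.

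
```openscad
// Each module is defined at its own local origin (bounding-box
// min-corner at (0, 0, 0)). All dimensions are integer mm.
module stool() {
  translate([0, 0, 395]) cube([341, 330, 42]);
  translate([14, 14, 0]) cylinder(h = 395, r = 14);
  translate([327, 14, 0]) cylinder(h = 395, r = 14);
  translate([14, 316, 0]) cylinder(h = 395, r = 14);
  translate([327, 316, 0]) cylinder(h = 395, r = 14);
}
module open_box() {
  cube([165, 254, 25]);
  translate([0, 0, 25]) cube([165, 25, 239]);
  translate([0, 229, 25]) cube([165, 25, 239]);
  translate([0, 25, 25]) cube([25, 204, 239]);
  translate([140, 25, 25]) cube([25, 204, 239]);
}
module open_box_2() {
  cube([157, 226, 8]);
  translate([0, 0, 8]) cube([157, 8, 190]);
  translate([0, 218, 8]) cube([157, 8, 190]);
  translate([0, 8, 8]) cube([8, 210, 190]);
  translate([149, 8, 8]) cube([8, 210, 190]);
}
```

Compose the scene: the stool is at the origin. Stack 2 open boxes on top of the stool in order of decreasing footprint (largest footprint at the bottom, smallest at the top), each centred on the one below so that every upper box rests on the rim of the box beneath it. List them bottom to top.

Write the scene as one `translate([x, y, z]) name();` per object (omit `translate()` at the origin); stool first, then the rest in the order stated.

stool();
translate([88, 38, 437]) open_box();
translate([92, 52, 701]) open_box_2();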